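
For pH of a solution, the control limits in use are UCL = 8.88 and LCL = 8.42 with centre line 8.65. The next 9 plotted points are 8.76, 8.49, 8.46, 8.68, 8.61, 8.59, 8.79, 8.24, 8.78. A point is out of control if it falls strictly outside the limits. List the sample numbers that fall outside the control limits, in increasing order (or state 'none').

Compare each point to [8.42, 8.88]: sample 8 = 8.24 < LCL.

8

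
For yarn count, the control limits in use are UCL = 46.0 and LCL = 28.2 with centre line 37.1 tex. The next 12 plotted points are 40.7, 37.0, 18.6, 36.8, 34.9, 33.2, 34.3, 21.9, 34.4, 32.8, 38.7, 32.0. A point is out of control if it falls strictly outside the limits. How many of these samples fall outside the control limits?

2

Compare each point to [28.2, 46.0]: sample 3 = 18.6 < LCL; sample 8 = 21.9 < LCL.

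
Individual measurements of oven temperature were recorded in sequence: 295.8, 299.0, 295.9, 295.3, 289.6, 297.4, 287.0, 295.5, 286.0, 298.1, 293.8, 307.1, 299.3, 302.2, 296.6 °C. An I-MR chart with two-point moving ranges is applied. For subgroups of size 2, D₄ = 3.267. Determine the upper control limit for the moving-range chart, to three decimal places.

22.122

Moving ranges: 3.2, 3.1, 0.6, 5.7, 7.8, 10.4, 8.5, 9.5, 12.1, 4.3, 13.3, 7.8, 2.9, 5.6; M̄R̄ = 94.8000 / 14 = 6.7714
UCL_MR = D₄·M̄R̄ = 3.267 × 6.7714 = 22.1223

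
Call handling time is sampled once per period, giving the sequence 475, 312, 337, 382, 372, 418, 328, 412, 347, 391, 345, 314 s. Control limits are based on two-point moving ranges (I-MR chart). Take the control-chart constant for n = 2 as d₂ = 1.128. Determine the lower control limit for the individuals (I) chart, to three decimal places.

212.502

X̄ = (475 + 312 + 337 + 382 + 372 + 418 + 328 + 412 + 347 + 391 + 345 + 314) / 12 = 369.4167
Moving ranges: 163, 25, 45, 10, 46, 90, 84, 65, 44, 46, 31; M̄R̄ = 649.0000 / 11 = 59.0000
LCL = X̄ − 3·M̄R̄/d₂ = 369.4167 − 3 × 59.0000 / 1.128 = 212.5018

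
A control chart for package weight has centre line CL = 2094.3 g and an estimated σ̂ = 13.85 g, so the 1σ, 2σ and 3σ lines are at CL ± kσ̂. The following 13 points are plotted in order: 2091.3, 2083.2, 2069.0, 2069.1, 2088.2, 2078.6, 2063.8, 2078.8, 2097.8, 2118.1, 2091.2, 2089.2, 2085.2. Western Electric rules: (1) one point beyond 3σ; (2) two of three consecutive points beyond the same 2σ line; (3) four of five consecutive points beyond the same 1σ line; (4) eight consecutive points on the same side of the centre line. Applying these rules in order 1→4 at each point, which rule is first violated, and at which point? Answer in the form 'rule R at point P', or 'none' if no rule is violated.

Zone of each point (C = within 1σ̂, B = 1σ̂–2σ̂, A = 2σ̂–3σ̂, * = beyond 3σ̂; sign = side of CL): 1:-C, 2:-C, 3:-B, 4:-B, 5:-C, 6:-B, 7:-A, 8:-B, 9:+C, 10:+B, 11:-C, 12:-C, 13:-C
Rule 3 (four of five consecutive points beyond the same 1σ limit) is satisfied at point 7.

rule 3 at point 7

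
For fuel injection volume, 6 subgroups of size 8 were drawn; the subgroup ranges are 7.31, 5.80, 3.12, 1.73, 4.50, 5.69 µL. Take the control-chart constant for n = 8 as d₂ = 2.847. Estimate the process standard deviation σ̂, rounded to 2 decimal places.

1.65

R̄ = (7.31 + 5.80 + 3.12 + 1.73 + 4.50 + 5.69) / 6 = 4.6917
σ̂ = R̄ / d₂ = 4.6917 / 2.847 = 1.6479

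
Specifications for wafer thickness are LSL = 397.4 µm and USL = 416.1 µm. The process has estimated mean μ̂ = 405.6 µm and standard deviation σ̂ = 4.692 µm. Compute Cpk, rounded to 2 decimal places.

0.58

Cpu = (USL − μ̂) / (3σ̂) = (416.1 − 405.6) / (3 × 4.692) = 0.7460; Cpl = (μ̂ − LSL) / (3σ̂) = (405.6 − 397.4) / (3 × 4.692) = 0.5826; Cpk = min(Cpu, Cpl) = 0.5826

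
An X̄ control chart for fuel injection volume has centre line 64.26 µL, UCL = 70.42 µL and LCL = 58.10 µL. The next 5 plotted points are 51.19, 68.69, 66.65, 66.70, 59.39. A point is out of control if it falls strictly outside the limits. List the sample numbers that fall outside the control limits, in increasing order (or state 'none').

Compare each point to [58.10, 70.42]: sample 1 = 51.19 < LCL.

1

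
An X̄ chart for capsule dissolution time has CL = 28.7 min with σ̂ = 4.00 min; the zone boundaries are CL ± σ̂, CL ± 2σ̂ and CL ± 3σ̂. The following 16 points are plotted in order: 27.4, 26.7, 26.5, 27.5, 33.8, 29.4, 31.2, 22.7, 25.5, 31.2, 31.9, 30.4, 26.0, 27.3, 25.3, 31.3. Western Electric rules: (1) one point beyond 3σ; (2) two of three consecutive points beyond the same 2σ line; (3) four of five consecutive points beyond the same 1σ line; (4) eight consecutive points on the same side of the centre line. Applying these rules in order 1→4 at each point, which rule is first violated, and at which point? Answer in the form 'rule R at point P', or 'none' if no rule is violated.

none

Zone of each point (C = within 1σ̂, B = 1σ̂–2σ̂, A = 2σ̂–3σ̂, * = beyond 3σ̂; sign = side of CL): 1:-C, 2:-C, 3:-C, 4:-C, 5:+B, 6:+C, 7:+C, 8:-B, 9:-C, 10:+C, 11:+C, 12:+C, 13:-C, 14:-C, 15:-C, 16:+C
No rule fires across all 16 points.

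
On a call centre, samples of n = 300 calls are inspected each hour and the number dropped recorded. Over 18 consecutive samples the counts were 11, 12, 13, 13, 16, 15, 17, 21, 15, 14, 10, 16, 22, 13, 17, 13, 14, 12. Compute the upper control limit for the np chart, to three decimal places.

25.871

p̄ = Σdᵢ / (k·n) = 264 / (18 × 300) = 0.04889
UCL = np̄ + 3·√(np̄(1−p̄)) = 14.6667 + 3 × √(14.6667×0.95111) = 14.6667 + 3 × 3.7349 = 25.8714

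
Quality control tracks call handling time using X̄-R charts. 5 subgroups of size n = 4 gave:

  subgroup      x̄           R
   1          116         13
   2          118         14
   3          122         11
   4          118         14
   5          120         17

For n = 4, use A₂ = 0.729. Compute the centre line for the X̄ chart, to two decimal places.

X̄̄ = (116 + 118 + 122 + 118 + 120) / 5 = 594.0000 / 5 = 118.8000
CL = X̄̄ = 118.8000

118.80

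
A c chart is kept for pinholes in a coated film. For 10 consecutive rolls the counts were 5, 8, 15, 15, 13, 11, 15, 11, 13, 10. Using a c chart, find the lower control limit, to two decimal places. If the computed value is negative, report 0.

1.38

c̄ = (5 + 8 + 15 + 15 + 13 + 11 + 15 + 11 + 13 + 10) / 10 = 116 / 10 = 11.6000
LCL = c̄ − 3√c̄ = 11.6000 − 3 × 3.4059 = 1.3824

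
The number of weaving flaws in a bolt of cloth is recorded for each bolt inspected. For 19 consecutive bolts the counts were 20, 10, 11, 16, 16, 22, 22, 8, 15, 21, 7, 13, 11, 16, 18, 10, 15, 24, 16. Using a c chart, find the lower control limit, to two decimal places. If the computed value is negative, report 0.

3.58

c̄ = (20 + 10 + 11 + 16 + 16 + 22 + 22 + 8 + 15 + 21 + 7 + 13 + 11 + 16 + 18 + 10 + 15 + 24 + 16) / 19 = 291 / 19 = 15.3158
LCL = c̄ − 3√c̄ = 15.3158 − 3 × 3.9135 = 3.5752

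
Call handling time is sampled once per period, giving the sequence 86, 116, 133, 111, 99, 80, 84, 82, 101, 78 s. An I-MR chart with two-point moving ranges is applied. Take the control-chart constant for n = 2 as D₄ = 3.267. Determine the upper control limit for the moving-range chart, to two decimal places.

Moving ranges: 30, 17, 22, 12, 19, 4, 2, 19, 23; M̄R̄ = 148.0000 / 9 = 16.4444
UCL_MR = D₄·M̄R̄ = 3.267 × 16.4444 = 53.7240

53.72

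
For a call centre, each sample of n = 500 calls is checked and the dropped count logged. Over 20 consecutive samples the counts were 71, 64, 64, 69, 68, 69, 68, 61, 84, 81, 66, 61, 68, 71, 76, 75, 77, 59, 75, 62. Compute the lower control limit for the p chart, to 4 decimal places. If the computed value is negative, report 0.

0.0925

p̄ = Σdᵢ / (k·n) = 1389 / (20 × 500) = 0.13890
LCL = p̄ − 3·√(p̄(1−p̄)/n) = 0.13890 − 3 × 0.01547 = 0.09250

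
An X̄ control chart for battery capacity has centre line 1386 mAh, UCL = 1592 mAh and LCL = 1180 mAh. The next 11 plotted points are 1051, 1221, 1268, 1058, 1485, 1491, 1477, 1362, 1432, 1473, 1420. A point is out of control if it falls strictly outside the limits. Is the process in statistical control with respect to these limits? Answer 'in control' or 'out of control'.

Compare each point to [1180, 1592]: sample 1 = 1051 < LCL; sample 4 = 1058 < LCL.

out of control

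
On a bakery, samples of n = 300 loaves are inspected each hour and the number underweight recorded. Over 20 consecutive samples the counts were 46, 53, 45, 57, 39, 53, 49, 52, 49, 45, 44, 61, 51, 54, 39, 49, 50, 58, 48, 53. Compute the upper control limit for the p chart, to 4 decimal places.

p̄ = Σdᵢ / (k·n) = 995 / (20 × 300) = 0.16583
UCL = p̄ + 3·√(p̄(1−p̄)/n) = 0.16583 + 3 × √(0.16583×0.83417/300) = 0.16583 + 3 × 0.02147 = 0.23025

0.2303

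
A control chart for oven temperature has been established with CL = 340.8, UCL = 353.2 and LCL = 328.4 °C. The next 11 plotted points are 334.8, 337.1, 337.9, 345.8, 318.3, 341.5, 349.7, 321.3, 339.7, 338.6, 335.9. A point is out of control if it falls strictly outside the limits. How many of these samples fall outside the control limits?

2

Compare each point to [328.4, 353.2]: sample 5 = 318.3 < LCL; sample 8 = 321.3 < LCL.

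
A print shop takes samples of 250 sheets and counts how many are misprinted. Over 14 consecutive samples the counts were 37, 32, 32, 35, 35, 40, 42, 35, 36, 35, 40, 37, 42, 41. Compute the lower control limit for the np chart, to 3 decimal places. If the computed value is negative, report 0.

p̄ = Σdᵢ / (k·n) = 519 / (14 × 250) = 0.14829
LCL = np̄ − 3·√(np̄(1−p̄)) = 37.0714 − 3 × 5.6191 = 20.2141

20.214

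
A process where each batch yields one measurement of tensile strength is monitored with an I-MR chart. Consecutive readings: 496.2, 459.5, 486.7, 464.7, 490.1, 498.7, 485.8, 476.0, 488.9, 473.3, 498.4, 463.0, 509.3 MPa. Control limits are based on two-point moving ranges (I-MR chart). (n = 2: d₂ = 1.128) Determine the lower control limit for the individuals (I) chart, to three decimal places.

X̄ = (496.2 + 459.5 + 486.7 + 464.7 + 490.1 + 498.7 + 485.8 + 476.0 + 488.9 + 473.3 + 498.4 + 463.0 + 509.3) / 13 = 483.8923
Moving ranges: 36.7, 27.2, 22.0, 25.4, 8.6, 12.9, 9.8, 12.9, 15.6, 25.1, 35.4, 46.3; M̄R̄ = 277.9000 / 12 = 23.1583
LCL = X̄ − 3·M̄R̄/d₂ = 483.8923 − 3 × 23.1583 / 1.128 = 422.3010

422.301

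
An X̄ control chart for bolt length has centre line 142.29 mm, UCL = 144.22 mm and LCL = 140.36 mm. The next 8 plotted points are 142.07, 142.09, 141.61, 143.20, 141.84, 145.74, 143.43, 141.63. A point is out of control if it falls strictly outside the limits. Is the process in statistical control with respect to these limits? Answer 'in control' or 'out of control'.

Compare each point to [140.36, 144.22]: sample 6 = 145.74 > UCL.

out of control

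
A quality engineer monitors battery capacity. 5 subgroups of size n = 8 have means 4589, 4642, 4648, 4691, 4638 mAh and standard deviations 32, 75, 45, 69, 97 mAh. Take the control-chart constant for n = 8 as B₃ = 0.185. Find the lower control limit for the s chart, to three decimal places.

s̄ = (32 + 75 + 45 + 69 + 97) / 5 = 63.6000
LCL_s = B₃·s̄ = 0.185 × 63.6000 = 11.7660

11.766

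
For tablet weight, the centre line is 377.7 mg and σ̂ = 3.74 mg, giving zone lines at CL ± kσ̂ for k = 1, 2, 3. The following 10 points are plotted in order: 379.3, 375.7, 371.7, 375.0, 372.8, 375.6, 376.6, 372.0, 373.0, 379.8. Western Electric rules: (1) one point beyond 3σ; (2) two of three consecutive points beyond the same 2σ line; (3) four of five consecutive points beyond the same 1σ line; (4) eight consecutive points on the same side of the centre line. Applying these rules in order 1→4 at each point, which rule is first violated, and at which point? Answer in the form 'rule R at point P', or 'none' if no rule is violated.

rule 4 at point 9

Zone of each point (C = within 1σ̂, B = 1σ̂–2σ̂, A = 2σ̂–3σ̂, * = beyond 3σ̂; sign = side of CL): 1:+C, 2:-C, 3:-B, 4:-C, 5:-B, 6:-C, 7:-C, 8:-B, 9:-B, 10:+C
Rule 4 (eight consecutive points on the same side of the centre line) is satisfied at point 9.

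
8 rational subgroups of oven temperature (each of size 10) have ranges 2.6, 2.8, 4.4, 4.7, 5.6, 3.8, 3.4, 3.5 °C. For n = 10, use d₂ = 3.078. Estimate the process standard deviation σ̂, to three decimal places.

1.251

R̄ = (2.6 + 2.8 + 4.4 + 4.7 + 5.6 + 3.8 + 3.4 + 3.5) / 8 = 3.8500
σ̂ = R̄ / d₂ = 3.8500 / 3.078 = 1.2508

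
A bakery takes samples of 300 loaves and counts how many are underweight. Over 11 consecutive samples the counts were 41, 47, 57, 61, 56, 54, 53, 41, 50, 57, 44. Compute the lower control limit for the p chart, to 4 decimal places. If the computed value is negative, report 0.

p̄ = Σdᵢ / (k·n) = 561 / (11 × 300) = 0.17000
LCL = p̄ − 3·√(p̄(1−p̄)/n) = 0.17000 − 3 × 0.02169 = 0.10494

0.1049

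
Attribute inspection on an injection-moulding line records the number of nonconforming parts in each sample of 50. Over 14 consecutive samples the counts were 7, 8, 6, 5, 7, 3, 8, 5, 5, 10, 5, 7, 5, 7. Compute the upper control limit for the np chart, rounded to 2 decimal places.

p̄ = Σdᵢ / (k·n) = 88 / (14 × 50) = 0.12571
UCL = np̄ + 3·√(np̄(1−p̄)) = 6.2857 + 3 × √(6.2857×0.87429) = 6.2857 + 3 × 2.3443 = 13.3185

13.32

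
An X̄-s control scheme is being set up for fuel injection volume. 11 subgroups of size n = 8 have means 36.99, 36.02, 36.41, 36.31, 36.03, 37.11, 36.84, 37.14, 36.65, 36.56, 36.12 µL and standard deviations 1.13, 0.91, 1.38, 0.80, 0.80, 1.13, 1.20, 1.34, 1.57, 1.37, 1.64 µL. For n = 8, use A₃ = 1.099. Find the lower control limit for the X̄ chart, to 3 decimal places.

X̄̄ = (36.99 + 36.02 + 36.41 + 36.31 + 36.03 + 37.11 + 36.84 + 37.14 + 36.65 + 36.56 + 36.12) / 11 = 36.5618
s̄ = (1.13 + 0.91 + 1.38 + 0.80 + 0.80 + 1.13 + 1.20 + 1.34 + 1.57 + 1.37 + 1.64) / 11 = 1.2064
LCL = X̄̄ − A₃·s̄ = 36.5618 − 1.099 × 1.2064 = 35.2360

35.236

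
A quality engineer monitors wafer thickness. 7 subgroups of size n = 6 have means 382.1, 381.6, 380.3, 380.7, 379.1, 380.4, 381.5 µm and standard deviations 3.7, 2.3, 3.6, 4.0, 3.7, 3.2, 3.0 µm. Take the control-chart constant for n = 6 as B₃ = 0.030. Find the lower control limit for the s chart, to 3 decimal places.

s̄ = (3.7 + 2.3 + 3.6 + 4.0 + 3.7 + 3.2 + 3.0) / 7 = 3.3571
LCL_s = B₃·s̄ = 0.030 × 3.3571 = 0.1007

0.101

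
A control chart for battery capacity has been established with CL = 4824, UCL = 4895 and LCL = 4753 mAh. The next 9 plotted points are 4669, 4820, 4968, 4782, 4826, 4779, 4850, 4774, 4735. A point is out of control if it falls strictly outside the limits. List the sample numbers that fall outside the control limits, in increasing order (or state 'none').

1, 3, 9

Compare each point to [4753, 4895]: sample 1 = 4669 < LCL; sample 3 = 4968 > UCL; sample 9 = 4735 < LCL.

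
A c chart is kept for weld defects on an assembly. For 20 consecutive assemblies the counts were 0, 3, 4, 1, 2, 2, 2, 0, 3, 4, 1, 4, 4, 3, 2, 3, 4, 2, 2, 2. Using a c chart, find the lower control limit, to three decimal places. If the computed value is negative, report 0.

0.000

c̄ = (0 + 3 + 4 + 1 + 2 + 2 + 2 + 0 + 3 + 4 + 1 + 4 + 4 + 3 + 2 + 3 + 4 + 2 + 2 + 2) / 20 = 48 / 20 = 2.4000
LCL = c̄ − 3√c̄ = 2.4000 − 3 × 1.5492 = -2.2476 → 0 (cannot be negative)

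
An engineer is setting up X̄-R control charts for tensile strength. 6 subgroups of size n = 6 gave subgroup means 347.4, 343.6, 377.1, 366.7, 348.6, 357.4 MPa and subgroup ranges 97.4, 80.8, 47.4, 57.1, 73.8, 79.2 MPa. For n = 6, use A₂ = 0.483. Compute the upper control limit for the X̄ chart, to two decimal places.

X̄̄ = (347.4 + 343.6 + 377.1 + 366.7 + 348.6 + 357.4) / 6 = 2140.8000 / 6 = 356.8000
R̄ = (97.4 + 80.8 + 47.4 + 57.1 + 73.8 + 79.2) / 6 = 435.7000 / 6 = 72.6167
UCL = X̄̄ + A₂·R̄ = 356.8000 + 0.483 × 72.6167 = 391.8739

391.87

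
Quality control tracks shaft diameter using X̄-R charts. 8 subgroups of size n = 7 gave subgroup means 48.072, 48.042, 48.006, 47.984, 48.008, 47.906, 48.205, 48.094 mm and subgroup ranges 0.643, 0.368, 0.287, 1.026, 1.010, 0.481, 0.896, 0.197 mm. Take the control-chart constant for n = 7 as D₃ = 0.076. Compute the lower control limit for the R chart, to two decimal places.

R̄ = (0.643 + 0.368 + 0.287 + 1.026 + 1.010 + 0.481 + 0.896 + 0.197) / 8 = 4.9080 / 8 = 0.6135
LCL_R = D₃·R̄ = 0.076 × 0.6135 = 0.0466

0.05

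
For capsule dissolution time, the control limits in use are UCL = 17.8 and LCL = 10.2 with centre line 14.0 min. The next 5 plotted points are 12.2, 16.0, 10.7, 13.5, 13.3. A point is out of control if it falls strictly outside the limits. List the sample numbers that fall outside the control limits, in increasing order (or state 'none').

none

All 5 points lie within [10.2, 17.8].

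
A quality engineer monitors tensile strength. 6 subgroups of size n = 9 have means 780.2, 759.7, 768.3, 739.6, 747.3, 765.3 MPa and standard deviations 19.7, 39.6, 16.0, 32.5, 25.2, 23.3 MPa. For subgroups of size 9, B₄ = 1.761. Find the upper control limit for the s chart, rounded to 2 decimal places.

45.87

s̄ = (19.7 + 39.6 + 16.0 + 32.5 + 25.2 + 23.3) / 6 = 26.0500
UCL_s = B₄·s̄ = 1.761 × 26.0500 = 45.8740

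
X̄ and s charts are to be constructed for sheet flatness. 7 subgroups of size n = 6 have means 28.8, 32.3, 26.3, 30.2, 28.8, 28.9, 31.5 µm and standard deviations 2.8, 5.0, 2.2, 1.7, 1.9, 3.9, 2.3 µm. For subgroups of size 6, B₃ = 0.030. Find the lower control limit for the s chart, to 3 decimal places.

s̄ = (2.8 + 5.0 + 2.2 + 1.7 + 1.9 + 3.9 + 2.3) / 7 = 2.8286
LCL_s = B₃·s̄ = 0.030 × 2.8286 = 0.0849

0.085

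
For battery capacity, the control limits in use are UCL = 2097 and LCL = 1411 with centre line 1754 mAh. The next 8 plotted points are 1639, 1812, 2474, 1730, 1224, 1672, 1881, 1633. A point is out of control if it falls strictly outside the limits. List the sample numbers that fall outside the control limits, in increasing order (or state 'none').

3, 5

Compare each point to [1411, 2097]: sample 3 = 2474 > UCL; sample 5 = 1224 < LCL.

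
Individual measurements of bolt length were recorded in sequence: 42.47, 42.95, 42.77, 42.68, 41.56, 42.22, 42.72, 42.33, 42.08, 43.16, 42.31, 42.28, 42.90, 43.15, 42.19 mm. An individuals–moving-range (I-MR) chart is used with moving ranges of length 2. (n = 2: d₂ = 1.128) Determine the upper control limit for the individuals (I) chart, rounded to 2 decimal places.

43.94

X̄ = (42.47 + 42.95 + 42.77 + 42.68 + 41.56 + 42.22 + 42.72 + 42.33 + 42.08 + 43.16 + 42.31 + 42.28 + 42.90 + 43.15 + 42.19) / 15 = 42.5180
Moving ranges: 0.48, 0.18, 0.09, 1.12, 0.66, 0.50, 0.39, 0.25, 1.08, 0.85, 0.03, 0.62, 0.25, 0.96; M̄R̄ = 7.4600 / 14 = 0.5329
UCL = X̄ + 3·M̄R̄/d₂ = 42.5180 + 3 × 0.5329 / 1.128 = 43.9352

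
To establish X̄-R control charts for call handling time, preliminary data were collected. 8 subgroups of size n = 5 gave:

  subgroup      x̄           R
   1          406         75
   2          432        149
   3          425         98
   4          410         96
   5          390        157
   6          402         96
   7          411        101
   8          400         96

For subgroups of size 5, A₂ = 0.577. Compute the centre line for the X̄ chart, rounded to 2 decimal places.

X̄̄ = (406 + 432 + 425 + 410 + 390 + 402 + 411 + 400) / 8 = 3276.0000 / 8 = 409.5000
CL = X̄̄ = 409.5000

409.50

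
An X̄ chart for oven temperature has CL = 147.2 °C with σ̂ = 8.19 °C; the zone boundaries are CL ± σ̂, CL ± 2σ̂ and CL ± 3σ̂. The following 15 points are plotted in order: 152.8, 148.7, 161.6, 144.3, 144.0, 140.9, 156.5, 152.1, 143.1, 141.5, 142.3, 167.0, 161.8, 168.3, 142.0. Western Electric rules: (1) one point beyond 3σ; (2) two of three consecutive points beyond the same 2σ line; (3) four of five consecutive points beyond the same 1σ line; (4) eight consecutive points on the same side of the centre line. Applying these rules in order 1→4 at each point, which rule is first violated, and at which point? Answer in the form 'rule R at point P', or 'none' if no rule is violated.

rule 2 at point 14

Zone of each point (C = within 1σ̂, B = 1σ̂–2σ̂, A = 2σ̂–3σ̂, * = beyond 3σ̂; sign = side of CL): 1:+C, 2:+C, 3:+B, 4:-C, 5:-C, 6:-C, 7:+B, 8:+C, 9:-C, 10:-C, 11:-C, 12:+A, 13:+B, 14:+A, 15:-C
Rule 2 (two of three consecutive points beyond the same 2σ limit) is satisfied at point 14.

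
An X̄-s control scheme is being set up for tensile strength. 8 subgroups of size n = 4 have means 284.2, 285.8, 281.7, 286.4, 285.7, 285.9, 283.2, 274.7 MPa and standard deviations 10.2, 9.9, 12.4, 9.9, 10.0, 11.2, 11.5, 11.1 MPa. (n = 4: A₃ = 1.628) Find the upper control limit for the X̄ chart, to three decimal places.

X̄̄ = (284.2 + 285.8 + 281.7 + 286.4 + 285.7 + 285.9 + 283.2 + 274.7) / 8 = 283.4500
s̄ = (10.2 + 9.9 + 12.4 + 9.9 + 10.0 + 11.2 + 11.5 + 11.1) / 8 = 10.7750
UCL = X̄̄ + A₃·s̄ = 283.4500 + 1.628 × 10.7750 = 300.9917

300.992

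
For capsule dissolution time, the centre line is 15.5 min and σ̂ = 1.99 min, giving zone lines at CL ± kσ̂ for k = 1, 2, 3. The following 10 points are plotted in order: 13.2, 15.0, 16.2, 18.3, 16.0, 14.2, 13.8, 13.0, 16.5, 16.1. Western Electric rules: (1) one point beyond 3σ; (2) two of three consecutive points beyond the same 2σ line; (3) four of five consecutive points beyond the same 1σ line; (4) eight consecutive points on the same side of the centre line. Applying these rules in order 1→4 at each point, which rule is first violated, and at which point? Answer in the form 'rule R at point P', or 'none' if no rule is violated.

none

Zone of each point (C = within 1σ̂, B = 1σ̂–2σ̂, A = 2σ̂–3σ̂, * = beyond 3σ̂; sign = side of CL): 1:-B, 2:-C, 3:+C, 4:+B, 5:+C, 6:-C, 7:-C, 8:-B, 9:+C, 10:+C
No rule fires across all 10 points.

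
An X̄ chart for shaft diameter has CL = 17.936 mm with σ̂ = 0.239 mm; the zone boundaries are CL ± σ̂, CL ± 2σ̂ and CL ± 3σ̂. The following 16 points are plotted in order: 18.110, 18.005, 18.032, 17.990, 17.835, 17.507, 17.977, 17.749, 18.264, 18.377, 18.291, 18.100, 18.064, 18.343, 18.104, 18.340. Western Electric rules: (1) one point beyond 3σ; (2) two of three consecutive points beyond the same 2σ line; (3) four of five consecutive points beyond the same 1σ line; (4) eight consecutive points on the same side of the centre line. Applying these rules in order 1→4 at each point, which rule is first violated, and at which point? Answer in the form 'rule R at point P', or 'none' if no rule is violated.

rule 4 at point 16

Zone of each point (C = within 1σ̂, B = 1σ̂–2σ̂, A = 2σ̂–3σ̂, * = beyond 3σ̂; sign = side of CL): 1:+C, 2:+C, 3:+C, 4:+C, 5:-C, 6:-B, 7:+C, 8:-C, 9:+B, 10:+B, 11:+B, 12:+C, 13:+C, 14:+B, 15:+C, 16:+B
Rule 4 (eight consecutive points on the same side of the centre line) is satisfied at point 16.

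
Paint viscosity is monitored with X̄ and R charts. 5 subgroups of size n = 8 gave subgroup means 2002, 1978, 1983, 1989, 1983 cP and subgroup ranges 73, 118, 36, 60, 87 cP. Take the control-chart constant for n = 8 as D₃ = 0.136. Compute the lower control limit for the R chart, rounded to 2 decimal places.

10.17

R̄ = (73 + 118 + 36 + 60 + 87) / 5 = 374.0000 / 5 = 74.8000
LCL_R = D₃·R̄ = 0.136 × 74.8000 = 10.1728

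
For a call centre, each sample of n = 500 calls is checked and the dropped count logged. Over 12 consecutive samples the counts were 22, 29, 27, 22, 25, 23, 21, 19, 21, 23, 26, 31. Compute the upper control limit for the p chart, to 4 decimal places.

0.0769

p̄ = Σdᵢ / (k·n) = 289 / (12 × 500) = 0.04817
UCL = p̄ + 3·√(p̄(1−p̄)/n) = 0.04817 + 3 × √(0.04817×0.95183/500) = 0.04817 + 3 × 0.00958 = 0.07689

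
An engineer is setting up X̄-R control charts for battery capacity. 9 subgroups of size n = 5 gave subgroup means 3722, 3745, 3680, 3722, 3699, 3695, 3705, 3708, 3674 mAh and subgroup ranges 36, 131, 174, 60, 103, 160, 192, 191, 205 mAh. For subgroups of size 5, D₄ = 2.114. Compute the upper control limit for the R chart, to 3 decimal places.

R̄ = (36 + 131 + 174 + 60 + 103 + 160 + 192 + 191 + 205) / 9 = 1252.0000 / 9 = 139.1111
UCL_R = D₄·R̄ = 2.114 × 139.1111 = 294.0809

294.081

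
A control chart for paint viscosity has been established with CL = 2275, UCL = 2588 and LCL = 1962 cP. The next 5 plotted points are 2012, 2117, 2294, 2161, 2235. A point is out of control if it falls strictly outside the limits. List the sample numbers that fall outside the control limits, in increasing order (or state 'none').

none

All 5 points lie within [1962, 2588].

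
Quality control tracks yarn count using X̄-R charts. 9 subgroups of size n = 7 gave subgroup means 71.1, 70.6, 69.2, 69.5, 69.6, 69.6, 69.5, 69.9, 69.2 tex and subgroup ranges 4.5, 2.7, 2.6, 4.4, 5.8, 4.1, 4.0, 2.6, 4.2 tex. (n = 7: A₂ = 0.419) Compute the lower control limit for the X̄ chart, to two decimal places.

X̄̄ = (71.1 + 70.6 + 69.2 + 69.5 + 69.6 + 69.6 + 69.5 + 69.9 + 69.2) / 9 = 628.2000 / 9 = 69.8000
R̄ = (4.5 + 2.7 + 2.6 + 4.4 + 5.8 + 4.1 + 4.0 + 2.6 + 4.2) / 9 = 34.9000 / 9 = 3.8778
LCL = X̄̄ − A₂·R̄ = 69.8000 − 0.419 × 3.8778 = 68.1752

68.18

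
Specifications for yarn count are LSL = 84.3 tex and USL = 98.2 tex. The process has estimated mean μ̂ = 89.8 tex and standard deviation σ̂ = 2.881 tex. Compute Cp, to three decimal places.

0.804

Cp = (USL − LSL) / (6σ̂) = (98.2 − 84.3) / (6 × 2.881) = 13.9000 / 17.2860 = 0.8041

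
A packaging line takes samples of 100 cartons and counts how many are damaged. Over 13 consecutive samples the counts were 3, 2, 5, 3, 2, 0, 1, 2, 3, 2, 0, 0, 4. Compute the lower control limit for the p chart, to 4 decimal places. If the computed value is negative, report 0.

0.0000

p̄ = Σdᵢ / (k·n) = 27 / (13 × 100) = 0.02077
LCL = p̄ − 3·√(p̄(1−p̄)/n) = 0.02077 − 3 × 0.01426 = -0.02201 → 0 (negative, so LCL = 0)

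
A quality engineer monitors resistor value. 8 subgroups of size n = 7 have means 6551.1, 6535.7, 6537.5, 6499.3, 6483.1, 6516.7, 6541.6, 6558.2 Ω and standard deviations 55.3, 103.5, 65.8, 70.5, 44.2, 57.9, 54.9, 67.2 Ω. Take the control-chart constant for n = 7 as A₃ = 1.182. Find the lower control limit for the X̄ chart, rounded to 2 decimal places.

6451.17

X̄̄ = (6551.1 + 6535.7 + 6537.5 + 6499.3 + 6483.1 + 6516.7 + 6541.6 + 6558.2) / 8 = 6527.9000
s̄ = (55.3 + 103.5 + 65.8 + 70.5 + 44.2 + 57.9 + 54.9 + 67.2) / 8 = 64.9125
LCL = X̄̄ − A₃·s̄ = 6527.9000 − 1.182 × 64.9125 = 6451.1734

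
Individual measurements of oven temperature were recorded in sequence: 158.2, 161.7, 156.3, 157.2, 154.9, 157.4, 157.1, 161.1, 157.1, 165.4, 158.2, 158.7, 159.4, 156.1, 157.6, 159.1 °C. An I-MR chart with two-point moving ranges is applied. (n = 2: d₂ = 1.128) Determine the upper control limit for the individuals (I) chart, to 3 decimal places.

X̄ = (158.2 + 161.7 + 156.3 + 157.2 + 154.9 + 157.4 + 157.1 + 161.1 + 157.1 + 165.4 + 158.2 + 158.7 + 159.4 + 156.1 + 157.6 + 159.1) / 16 = 158.4688
Moving ranges: 3.5, 5.4, 0.9, 2.3, 2.5, 0.3, 4.0, 4.0, 8.3, 7.2, 0.5, 0.7, 3.3, 1.5, 1.5; M̄R̄ = 45.9000 / 15 = 3.0600
UCL = X̄ + 3·M̄R̄/d₂ = 158.4688 + 3 × 3.0600 / 1.128 = 166.6070

166.607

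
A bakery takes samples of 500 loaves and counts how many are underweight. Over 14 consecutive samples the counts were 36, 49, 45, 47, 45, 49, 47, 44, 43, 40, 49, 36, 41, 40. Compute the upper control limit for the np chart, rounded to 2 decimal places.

62.58

p̄ = Σdᵢ / (k·n) = 611 / (14 × 500) = 0.08729
UCL = np̄ + 3·√(np̄(1−p̄)) = 43.6429 + 3 × √(43.6429×0.91271) = 43.6429 + 3 × 6.3114 = 62.5770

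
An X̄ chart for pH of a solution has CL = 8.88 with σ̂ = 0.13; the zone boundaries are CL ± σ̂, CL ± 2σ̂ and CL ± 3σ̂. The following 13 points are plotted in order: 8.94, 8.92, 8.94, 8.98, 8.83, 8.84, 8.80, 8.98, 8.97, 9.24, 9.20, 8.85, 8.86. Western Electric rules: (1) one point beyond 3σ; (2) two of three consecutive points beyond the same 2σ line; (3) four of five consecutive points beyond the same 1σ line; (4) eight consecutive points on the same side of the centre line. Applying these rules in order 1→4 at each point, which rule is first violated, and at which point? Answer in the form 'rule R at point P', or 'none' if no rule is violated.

rule 2 at point 11

Zone of each point (C = within 1σ̂, B = 1σ̂–2σ̂, A = 2σ̂–3σ̂, * = beyond 3σ̂; sign = side of CL): 1:+C, 2:+C, 3:+C, 4:+C, 5:-C, 6:-C, 7:-C, 8:+C, 9:+C, 10:+A, 11:+A, 12:-C, 13:-C
Rule 2 (two of three consecutive points beyond the same 2σ limit) is satisfied at point 11.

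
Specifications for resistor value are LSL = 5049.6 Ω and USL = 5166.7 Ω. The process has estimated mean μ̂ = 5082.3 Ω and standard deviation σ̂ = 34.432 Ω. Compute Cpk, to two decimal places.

Cpu = (USL − μ̂) / (3σ̂) = (5166.7 − 5082.3) / (3 × 34.432) = 0.8171; Cpl = (μ̂ − LSL) / (3σ̂) = (5082.3 − 5049.6) / (3 × 34.432) = 0.3166; Cpk = min(Cpu, Cpl) = 0.3166

0.32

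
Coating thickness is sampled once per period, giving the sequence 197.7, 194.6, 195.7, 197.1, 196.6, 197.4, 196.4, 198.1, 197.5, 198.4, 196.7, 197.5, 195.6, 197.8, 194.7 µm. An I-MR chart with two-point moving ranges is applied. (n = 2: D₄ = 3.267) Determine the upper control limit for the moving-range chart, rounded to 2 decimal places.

Moving ranges: 3.1, 1.1, 1.4, 0.5, 0.8, 1.0, 1.7, 0.6, 0.9, 1.7, 0.8, 1.9, 2.2, 3.1; M̄R̄ = 20.8000 / 14 = 1.4857
UCL_MR = D₄·M̄R̄ = 3.267 × 1.4857 = 4.8538

4.85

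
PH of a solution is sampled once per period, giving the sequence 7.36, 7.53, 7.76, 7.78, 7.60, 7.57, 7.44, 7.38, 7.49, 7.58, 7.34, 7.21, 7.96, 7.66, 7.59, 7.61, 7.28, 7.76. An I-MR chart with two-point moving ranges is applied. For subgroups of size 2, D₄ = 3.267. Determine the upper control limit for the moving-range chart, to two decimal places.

0.64

Moving ranges: 0.17, 0.23, 0.02, 0.18, 0.03, 0.13, 0.06, 0.11, 0.09, 0.24, 0.13, 0.75, 0.30, 0.07, 0.02, 0.33, 0.48; M̄R̄ = 3.3400 / 17 = 0.1965
UCL_MR = D₄·M̄R̄ = 3.267 × 0.1965 = 0.6419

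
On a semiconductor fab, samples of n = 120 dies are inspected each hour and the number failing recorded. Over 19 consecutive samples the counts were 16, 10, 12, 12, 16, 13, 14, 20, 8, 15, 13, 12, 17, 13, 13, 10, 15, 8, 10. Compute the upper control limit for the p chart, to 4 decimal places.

p̄ = Σdᵢ / (k·n) = 247 / (19 × 120) = 0.10833
UCL = p̄ + 3·√(p̄(1−p̄)/n) = 0.10833 + 3 × √(0.10833×0.89167/120) = 0.10833 + 3 × 0.02837 = 0.19345

0.1934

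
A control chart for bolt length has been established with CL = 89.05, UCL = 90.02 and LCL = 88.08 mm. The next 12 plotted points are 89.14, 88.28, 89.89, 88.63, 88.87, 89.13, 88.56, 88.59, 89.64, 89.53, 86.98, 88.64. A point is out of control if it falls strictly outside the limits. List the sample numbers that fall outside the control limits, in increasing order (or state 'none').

11

Compare each point to [88.08, 90.02]: sample 11 = 86.98 < LCL.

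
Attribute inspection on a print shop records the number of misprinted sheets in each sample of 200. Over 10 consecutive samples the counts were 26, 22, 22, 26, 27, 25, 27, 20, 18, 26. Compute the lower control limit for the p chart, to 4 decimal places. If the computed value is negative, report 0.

0.0507

p̄ = Σdᵢ / (k·n) = 239 / (10 × 200) = 0.11950
LCL = p̄ − 3·√(p̄(1−p̄)/n) = 0.11950 − 3 × 0.02294 = 0.05069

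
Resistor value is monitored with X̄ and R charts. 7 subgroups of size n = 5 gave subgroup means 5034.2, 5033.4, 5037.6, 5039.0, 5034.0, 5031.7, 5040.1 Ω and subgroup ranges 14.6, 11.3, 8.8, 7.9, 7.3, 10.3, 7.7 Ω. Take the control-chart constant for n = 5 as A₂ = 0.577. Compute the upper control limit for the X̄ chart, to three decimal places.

X̄̄ = (5034.2 + 5033.4 + 5037.6 + 5039.0 + 5034.0 + 5031.7 + 5040.1) / 7 = 35250.0000 / 7 = 5035.7143
R̄ = (14.6 + 11.3 + 8.8 + 7.9 + 7.3 + 10.3 + 7.7) / 7 = 67.9000 / 7 = 9.7000
UCL = X̄̄ + A₂·R̄ = 5035.7143 + 0.577 × 9.7000 = 5041.3112

5041.311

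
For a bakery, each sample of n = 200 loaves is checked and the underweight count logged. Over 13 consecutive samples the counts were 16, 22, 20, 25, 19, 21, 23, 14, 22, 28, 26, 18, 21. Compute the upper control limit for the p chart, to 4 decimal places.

p̄ = Σdᵢ / (k·n) = 275 / (13 × 200) = 0.10577
UCL = p̄ + 3·√(p̄(1−p̄)/n) = 0.10577 + 3 × √(0.10577×0.89423/200) = 0.10577 + 3 × 0.02175 = 0.17101

0.1710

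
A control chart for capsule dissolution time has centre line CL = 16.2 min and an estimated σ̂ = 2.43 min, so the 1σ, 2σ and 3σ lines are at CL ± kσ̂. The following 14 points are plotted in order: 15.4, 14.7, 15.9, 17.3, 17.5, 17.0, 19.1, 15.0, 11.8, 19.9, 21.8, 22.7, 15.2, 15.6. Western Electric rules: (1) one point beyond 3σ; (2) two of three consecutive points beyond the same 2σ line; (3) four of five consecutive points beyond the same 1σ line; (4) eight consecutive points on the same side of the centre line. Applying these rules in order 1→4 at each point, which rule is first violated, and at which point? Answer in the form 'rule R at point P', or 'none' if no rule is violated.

Zone of each point (C = within 1σ̂, B = 1σ̂–2σ̂, A = 2σ̂–3σ̂, * = beyond 3σ̂; sign = side of CL): 1:-C, 2:-C, 3:-C, 4:+C, 5:+C, 6:+C, 7:+B, 8:-C, 9:-B, 10:+B, 11:+A, 12:+A, 13:-C, 14:-C
Rule 2 (two of three consecutive points beyond the same 2σ limit) is satisfied at point 12.

rule 2 at point 12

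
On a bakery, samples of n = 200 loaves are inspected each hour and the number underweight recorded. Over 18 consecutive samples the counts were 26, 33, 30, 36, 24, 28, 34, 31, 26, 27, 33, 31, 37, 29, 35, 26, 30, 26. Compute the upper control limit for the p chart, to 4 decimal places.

0.2264

p̄ = Σdᵢ / (k·n) = 542 / (18 × 200) = 0.15056
UCL = p̄ + 3·√(p̄(1−p̄)/n) = 0.15056 + 3 × √(0.15056×0.84944/200) = 0.15056 + 3 × 0.02529 = 0.22642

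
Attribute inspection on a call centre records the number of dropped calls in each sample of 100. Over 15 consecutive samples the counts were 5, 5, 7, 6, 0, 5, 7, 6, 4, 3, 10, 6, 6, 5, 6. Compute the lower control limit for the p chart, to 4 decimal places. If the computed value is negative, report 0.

p̄ = Σdᵢ / (k·n) = 81 / (15 × 100) = 0.05400
LCL = p̄ − 3·√(p̄(1−p̄)/n) = 0.05400 − 3 × 0.02260 = -0.01381 → 0 (negative, so LCL = 0)

0.0000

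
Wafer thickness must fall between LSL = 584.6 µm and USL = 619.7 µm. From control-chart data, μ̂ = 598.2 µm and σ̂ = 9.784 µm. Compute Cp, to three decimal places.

Cp = (USL − LSL) / (6σ̂) = (619.7 − 584.6) / (6 × 9.784) = 35.1000 / 58.7040 = 0.5979

0.598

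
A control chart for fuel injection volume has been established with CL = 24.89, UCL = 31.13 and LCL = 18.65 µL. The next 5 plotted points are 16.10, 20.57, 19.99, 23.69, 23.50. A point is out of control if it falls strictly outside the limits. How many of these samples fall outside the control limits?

Compare each point to [18.65, 31.13]: sample 1 = 16.10 < LCL.

1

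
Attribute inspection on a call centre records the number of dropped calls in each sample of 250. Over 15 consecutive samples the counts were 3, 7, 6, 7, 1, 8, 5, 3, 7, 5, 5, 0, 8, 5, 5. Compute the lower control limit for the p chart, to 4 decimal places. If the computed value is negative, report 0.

0.0000

p̄ = Σdᵢ / (k·n) = 75 / (15 × 250) = 0.02000
LCL = p̄ − 3·√(p̄(1−p̄)/n) = 0.02000 − 3 × 0.00885 = -0.00656 → 0 (negative, so LCL = 0)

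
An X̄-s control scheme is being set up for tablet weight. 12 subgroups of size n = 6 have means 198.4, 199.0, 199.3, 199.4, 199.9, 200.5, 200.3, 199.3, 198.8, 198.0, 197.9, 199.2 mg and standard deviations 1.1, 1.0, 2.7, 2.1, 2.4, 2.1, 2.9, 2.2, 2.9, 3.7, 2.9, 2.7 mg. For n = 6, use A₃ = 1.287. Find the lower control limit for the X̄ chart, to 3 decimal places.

196.089

X̄̄ = (198.4 + 199.0 + 199.3 + 199.4 + 199.9 + 200.5 + 200.3 + 199.3 + 198.8 + 198.0 + 197.9 + 199.2) / 12 = 199.1667
s̄ = (1.1 + 1.0 + 2.7 + 2.1 + 2.4 + 2.1 + 2.9 + 2.2 + 2.9 + 3.7 + 2.9 + 2.7) / 12 = 2.3917
LCL = X̄̄ − A₃·s̄ = 199.1667 − 1.287 × 2.3917 = 196.0886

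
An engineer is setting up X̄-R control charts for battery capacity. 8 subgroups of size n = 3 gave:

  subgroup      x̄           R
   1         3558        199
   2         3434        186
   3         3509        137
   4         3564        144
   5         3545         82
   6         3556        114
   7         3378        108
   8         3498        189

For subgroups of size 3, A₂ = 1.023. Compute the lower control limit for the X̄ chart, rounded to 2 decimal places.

3357.04

X̄̄ = (3558 + 3434 + 3509 + 3564 + 3545 + 3556 + 3378 + 3498) / 8 = 28042.0000 / 8 = 3505.2500
R̄ = (199 + 186 + 137 + 144 + 82 + 114 + 108 + 189) / 8 = 1159.0000 / 8 = 144.8750
LCL = X̄̄ − A₂·R̄ = 3505.2500 − 1.023 × 144.8750 = 3357.0429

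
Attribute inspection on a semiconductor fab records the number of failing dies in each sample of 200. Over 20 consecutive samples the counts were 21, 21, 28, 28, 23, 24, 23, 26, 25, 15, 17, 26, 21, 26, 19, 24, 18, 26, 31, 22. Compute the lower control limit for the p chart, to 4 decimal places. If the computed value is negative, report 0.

p̄ = Σdᵢ / (k·n) = 464 / (20 × 200) = 0.11600
LCL = p̄ − 3·√(p̄(1−p̄)/n) = 0.11600 − 3 × 0.02264 = 0.04807

0.0481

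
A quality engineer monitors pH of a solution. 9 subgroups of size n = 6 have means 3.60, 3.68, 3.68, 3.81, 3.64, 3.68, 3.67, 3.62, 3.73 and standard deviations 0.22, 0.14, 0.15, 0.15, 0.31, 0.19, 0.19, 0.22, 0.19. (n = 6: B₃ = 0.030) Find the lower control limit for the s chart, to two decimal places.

0.01

s̄ = (0.22 + 0.14 + 0.15 + 0.15 + 0.31 + 0.19 + 0.19 + 0.22 + 0.19) / 9 = 0.1956
LCL_s = B₃·s̄ = 0.030 × 0.1956 = 0.0059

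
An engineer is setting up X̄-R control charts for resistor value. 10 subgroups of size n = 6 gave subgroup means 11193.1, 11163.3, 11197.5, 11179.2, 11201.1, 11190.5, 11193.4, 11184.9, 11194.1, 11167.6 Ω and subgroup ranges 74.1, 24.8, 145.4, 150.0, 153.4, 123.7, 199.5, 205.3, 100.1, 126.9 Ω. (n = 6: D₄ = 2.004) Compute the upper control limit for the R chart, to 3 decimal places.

R̄ = (74.1 + 24.8 + 145.4 + 150.0 + 153.4 + 123.7 + 199.5 + 205.3 + 100.1 + 126.9) / 10 = 1303.2000 / 10 = 130.3200
UCL_R = D₄·R̄ = 2.004 × 130.3200 = 261.1613

261.161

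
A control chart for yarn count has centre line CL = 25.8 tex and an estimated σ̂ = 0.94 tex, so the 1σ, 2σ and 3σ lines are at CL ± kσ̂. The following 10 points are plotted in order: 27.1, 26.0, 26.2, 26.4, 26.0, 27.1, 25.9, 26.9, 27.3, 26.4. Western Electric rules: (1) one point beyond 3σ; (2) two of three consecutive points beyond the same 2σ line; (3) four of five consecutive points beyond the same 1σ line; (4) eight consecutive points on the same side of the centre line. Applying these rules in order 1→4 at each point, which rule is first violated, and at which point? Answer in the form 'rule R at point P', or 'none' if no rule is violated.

Zone of each point (C = within 1σ̂, B = 1σ̂–2σ̂, A = 2σ̂–3σ̂, * = beyond 3σ̂; sign = side of CL): 1:+B, 2:+C, 3:+C, 4:+C, 5:+C, 6:+B, 7:+C, 8:+B, 9:+B, 10:+C
Rule 4 (eight consecutive points on the same side of the centre line) is satisfied at point 8.

rule 4 at point 8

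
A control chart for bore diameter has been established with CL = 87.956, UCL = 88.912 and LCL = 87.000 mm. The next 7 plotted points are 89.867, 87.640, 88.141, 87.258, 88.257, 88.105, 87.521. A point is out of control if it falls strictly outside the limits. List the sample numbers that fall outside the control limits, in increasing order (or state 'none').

1

Compare each point to [87.000, 88.912]: sample 1 = 89.867 > UCL.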